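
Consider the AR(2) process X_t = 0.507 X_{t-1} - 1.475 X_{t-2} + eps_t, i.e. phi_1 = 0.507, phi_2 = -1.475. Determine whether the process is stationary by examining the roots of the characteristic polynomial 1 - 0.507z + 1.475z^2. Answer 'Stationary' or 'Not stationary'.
\text{Not stationary}

The AR(p) characteristic polynomial is P(z) = 1 - 0.507z + 1.475z^2.
Stationarity requires all roots to lie outside the unit circle, i.e. |z| > 1 for every root.
Set 1 + (-0.507) z + (1.475) z^2 = 0, i.e. a z^2 + b z + c = 0 with a = 1.475, b = -0.507, c = 1.
Discriminant D = b^2 - 4ac = (-0.507)^2 - 4*(1.475)*1 = 0.257049 - (5.9) = -5.642951.
D < 0, so the roots are the complex-conjugate pair z = (-b +/- i sqrt(-D)) / (2a) = 0.1719 +/- 0.8053i.
For a conjugate pair |z|^2 = z * conj(z) = (product of roots) = c/a = 1/(1.475) = 0.677966, so |z| = sqrt(0.677966) = 0.8234 for both roots.
Moduli of all roots: 0.8234, 0.8234.
All moduli strictly greater than 1? No.
Verdict: Not stationary.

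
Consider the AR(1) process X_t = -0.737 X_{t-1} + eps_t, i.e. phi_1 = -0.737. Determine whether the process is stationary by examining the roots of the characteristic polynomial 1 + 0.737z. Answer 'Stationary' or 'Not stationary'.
\text{Stationary}

The AR(p) characteristic polynomial is P(z) = 1 + 0.737z.
Stationarity requires all roots to lie outside the unit circle, i.e. |z| > 1 for every root.
This is linear in z: 1 + (0.737) z = 0  =>  z = -1/(0.737) = -1.356852,  |z| = 1.356852.
Moduli of all roots: 1.3569.
All moduli strictly greater than 1? Yes.
Verdict: Stationary.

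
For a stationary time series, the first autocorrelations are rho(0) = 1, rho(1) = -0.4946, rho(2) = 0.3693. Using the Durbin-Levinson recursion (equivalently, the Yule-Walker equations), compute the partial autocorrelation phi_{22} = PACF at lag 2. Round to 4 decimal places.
\phi_{22} = 0.1650

The PACF at lag k is phi_{kk}, the last component of the solution
to the Yule-Walker system G_k phi = r_k where
  (G_k)_{ij} = rho(|i - j|), (r_k)_i = rho(i), i,j = 1..k.
Equivalently, Durbin-Levinson gives phi_{kk} iteratively:
  phi_{11} = rho(1)
  phi_{kk} = [rho(k) - sum_{j=1..k-1} phi_{k-1,j} rho(k-j)]
            / [1 - sum_{j=1..k-1} phi_{k-1,j} rho(j)],
  phi_{k,j} = phi_{k-1,j} - phi_{kk} phi_{k-1,k-j},  j = 1..k-1.
Step k = 1:
  phi_11 = rho(1) = -0.4946.
Step k = 2:
  phi_22 = [rho(2) - phi_11 rho(1)] / [1 - phi_11 rho(1)] = [0.3693 - (-0.4946)(-0.4946)] / [1 - (-0.4946)(-0.4946)]
         = 0.12467084 / 0.75537084 = 0.165.
Therefore phi_{22} = 0.1650.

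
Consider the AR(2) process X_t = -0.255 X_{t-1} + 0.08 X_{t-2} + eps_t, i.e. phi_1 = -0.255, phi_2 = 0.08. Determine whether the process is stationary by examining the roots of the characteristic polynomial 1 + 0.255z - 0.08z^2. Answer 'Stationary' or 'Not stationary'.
\text{Stationary}

The AR(p) characteristic polynomial is P(z) = 1 + 0.255z - 0.08z^2.
Stationarity requires all roots to lie outside the unit circle, i.e. |z| > 1 for every root.
Set 1 + (0.255) z + (-0.08) z^2 = 0, i.e. a z^2 + b z + c = 0 with a = -0.08, b = 0.255, c = 1.
Discriminant D = b^2 - 4ac = (0.255)^2 - 4*(-0.08)*1 = 0.065025 - (-0.32) = 0.385025.
D >= 0, so the roots are real: z = (-b +/- sqrt(D)) / (2a) = (-0.255 +/- 0.620504) / (-0.16).
  z_1 = (-0.255 + 0.620504) / (-0.16) = -2.2844,   |z_1| = 2.2844.
  z_2 = (-0.255 - 0.620504) / (-0.16) = 5.4719,   |z_2| = 5.4719.
Moduli of all roots: 2.2844, 5.4719.
All moduli strictly greater than 1? Yes.
Verdict: Stationary.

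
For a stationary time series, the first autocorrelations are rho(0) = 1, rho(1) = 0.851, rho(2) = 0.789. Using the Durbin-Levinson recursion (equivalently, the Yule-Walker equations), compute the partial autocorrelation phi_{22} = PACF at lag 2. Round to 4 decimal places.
\phi_{22} = 0.2350

The PACF at lag k is phi_{kk}, the last component of the solution
to the Yule-Walker system G_k phi = r_k where
  (G_k)_{ij} = rho(|i - j|), (r_k)_i = rho(i), i,j = 1..k.
Equivalently, Durbin-Levinson gives phi_{kk} iteratively:
  phi_{11} = rho(1)
  phi_{kk} = [rho(k) - sum_{j=1..k-1} phi_{k-1,j} rho(k-j)]
            / [1 - sum_{j=1..k-1} phi_{k-1,j} rho(j)],
  phi_{k,j} = phi_{k-1,j} - phi_{kk} phi_{k-1,k-j},  j = 1..k-1.
Step k = 1:
  phi_11 = rho(1) = 0.851.
Step k = 2:
  phi_22 = [rho(2) - phi_11 rho(1)] / [1 - phi_11 rho(1)] = [0.789 - (0.851)(0.851)] / [1 - (0.851)(0.851)]
         = 0.064799 / 0.275799 = 0.235.
Therefore phi_{22} = 0.2350.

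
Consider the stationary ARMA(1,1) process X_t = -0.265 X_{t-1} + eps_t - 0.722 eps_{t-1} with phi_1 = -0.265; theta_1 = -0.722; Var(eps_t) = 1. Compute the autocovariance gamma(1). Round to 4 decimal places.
\gamma(1) = -1.2647

Multiply the model equation by X_{t-k} and take expectations. With theta_0 = psi_0 = 1 and psi_j the MA(infinity) weights, this gives
  gamma(k) - sum_i phi_i gamma(k-i) = c_k,
  c_k = sigma^2 * sum_{j=k..q} theta_j psi_{j-k}   (c_k = 0 for k > q),
using gamma(-m) = gamma(m).
psi-weights needed (psi_j = theta_j + sum_i phi_i psi_{j-i}):
  psi_1 = theta_1 + phi_1 = -0.722 + (-0.265) = -0.987
Right-hand sides:
  c_0 = sigma^2 (1 + theta_1 psi_1) = 1 * (1 + (-0.722)(-0.987)) = 1 * 1.712614 = 1.712614
  c_1 = sigma^2 theta_1 = 1 * (-0.722) = -0.722
  c_2 = 0
Equations for k = 0 and k = 1 (AR order 1):
  gamma(0) = phi_1 gamma(1) + c_0
  gamma(1) = phi_1 gamma(0) + c_1
Substituting the second into the first: gamma(0) (1 - phi_1^2) = c_0 + phi_1 c_1, so
  gamma(0) = (c_0 + phi_1 c_1) / (1 - phi_1^2) = (1.712614 + (-0.265)(-0.722)) / (1 - (-0.265)^2) = 1.903944 / 0.929775 = 2.047747.
  gamma(1) = phi_1 gamma(0) + c_1 = (-0.265)(2.047747) + (-0.722) = -1.264653.
Therefore gamma(1) = -1.2647 (to 4 decimal places).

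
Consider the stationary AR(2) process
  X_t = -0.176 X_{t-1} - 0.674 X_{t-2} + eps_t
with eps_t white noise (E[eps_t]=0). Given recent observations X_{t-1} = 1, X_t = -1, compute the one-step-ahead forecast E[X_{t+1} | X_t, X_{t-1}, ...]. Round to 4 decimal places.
E[X_{t+1} \mid \mathcal F_t] = -0.4980

For an AR(p) model X_t = c + sum_i phi_i X_{t-i} + eps_t, the
one-step-ahead conditional mean is
  E[X_{t+1} | X_t, ...] = c + sum_i phi_i X_{t+1-i}.
Substitute known values:
  E[X_{t+1} | ...] = (-0.176) * (-1) + (-0.674) * (1)
                   = -0.4980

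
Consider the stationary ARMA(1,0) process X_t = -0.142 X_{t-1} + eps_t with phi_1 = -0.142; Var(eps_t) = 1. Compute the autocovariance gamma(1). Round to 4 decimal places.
\gamma(1) = -0.1449

Multiply the model equation by X_{t-k} and take expectations. With theta_0 = psi_0 = 1 and psi_j the MA(infinity) weights, this gives
  gamma(k) - sum_i phi_i gamma(k-i) = c_k,
  c_k = sigma^2 * sum_{j=k..q} theta_j psi_{j-k}   (c_k = 0 for k > q),
using gamma(-m) = gamma(m).
Pure AR (q = 0): c_0 = sigma^2 = 1, c_k = 0 for k >= 1.
Equations for k = 0 and k = 1 (AR order 1):
  gamma(0) = phi_1 gamma(1) + c_0
  gamma(1) = phi_1 gamma(0) + c_1
Substituting the second into the first: gamma(0) (1 - phi_1^2) = c_0 + phi_1 c_1, so
  gamma(0) = c_0 / (1 - phi_1^2) = 1 / (1 - (-0.142)^2) = 1 / 0.979836 = 1.020579.
  gamma(1) = phi_1 gamma(0) = (-0.142)(1.020579) = -0.144922.
Therefore gamma(1) = -0.1449 (to 4 decimal places).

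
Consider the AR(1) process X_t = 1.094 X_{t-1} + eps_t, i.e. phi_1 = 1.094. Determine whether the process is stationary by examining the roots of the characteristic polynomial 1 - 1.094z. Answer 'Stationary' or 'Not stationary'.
\text{Not stationary}

The AR(p) characteristic polynomial is P(z) = 1 - 1.094z.
Stationarity requires all roots to lie outside the unit circle, i.e. |z| > 1 for every root.
This is linear in z: 1 + (-1.094) z = 0  =>  z = -1/(-1.094) = 0.914077,  |z| = 0.914077.
Moduli of all roots: 0.9141.
All moduli strictly greater than 1? No.
Verdict: Not stationary.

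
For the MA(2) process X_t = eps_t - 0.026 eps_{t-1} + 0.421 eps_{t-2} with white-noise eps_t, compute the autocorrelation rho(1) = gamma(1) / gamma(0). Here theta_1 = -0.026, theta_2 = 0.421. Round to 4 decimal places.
\rho(1) = -0.0314

For an MA(q) process with theta_0 = 1, the autocovariance is
  gamma(k) = sigma^2 * sum_{i=0..q-k} theta_i * theta_{i+k},
and rho(k) = gamma(k) / gamma(0). Sigma^2 cancels.
  numerator   = (1)*(-0.026) + (-0.026)*(0.421) = -0.036946.
  denominator = (1)^2 + (-0.026)^2 + (0.421)^2 = 1.177917.
  rho(1) = -0.036946 / 1.177917 = -0.0314.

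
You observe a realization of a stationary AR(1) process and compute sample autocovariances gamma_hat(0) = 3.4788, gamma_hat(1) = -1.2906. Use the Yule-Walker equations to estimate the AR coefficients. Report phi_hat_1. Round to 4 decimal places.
\hat\phi_{1} = -0.3710

The Yule-Walker equations for an AR(p) process read, in matrix form,
  Gamma_p phi = r_p,   with   (Gamma_p)_{ij} = gamma(|i - j|),
                       (r_p)_i = gamma(i),   i,j = 1..p.
Substitute the sample gammas (Toeplitz matrix and right-hand side of size 1):
  Gamma_p = [[3.4788]]
  r_p     = [-1.2906]
With p = 1 this is the single equation gamma(0) phi_1 = gamma(1):
  phi_hat_1 = gamma(1) / gamma(0) = -1.2906 / 3.4788 = -0.3710.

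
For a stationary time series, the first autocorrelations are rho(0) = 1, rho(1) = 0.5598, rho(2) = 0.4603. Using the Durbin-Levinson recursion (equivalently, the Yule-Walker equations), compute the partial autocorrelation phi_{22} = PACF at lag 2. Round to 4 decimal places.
\phi_{22} = 0.2140

The PACF at lag k is phi_{kk}, the last component of the solution
to the Yule-Walker system G_k phi = r_k where
  (G_k)_{ij} = rho(|i - j|), (r_k)_i = rho(i), i,j = 1..k.
Equivalently, Durbin-Levinson gives phi_{kk} iteratively:
  phi_{11} = rho(1)
  phi_{kk} = [rho(k) - sum_{j=1..k-1} phi_{k-1,j} rho(k-j)]
            / [1 - sum_{j=1..k-1} phi_{k-1,j} rho(j)],
  phi_{k,j} = phi_{k-1,j} - phi_{kk} phi_{k-1,k-j},  j = 1..k-1.
Step k = 1:
  phi_11 = rho(1) = 0.5598.
Step k = 2:
  phi_22 = [rho(2) - phi_11 rho(1)] / [1 - phi_11 rho(1)] = [0.4603 - (0.5598)(0.5598)] / [1 - (0.5598)(0.5598)]
         = 0.14692396 / 0.68662396 = 0.214.
Therefore phi_{22} = 0.2140.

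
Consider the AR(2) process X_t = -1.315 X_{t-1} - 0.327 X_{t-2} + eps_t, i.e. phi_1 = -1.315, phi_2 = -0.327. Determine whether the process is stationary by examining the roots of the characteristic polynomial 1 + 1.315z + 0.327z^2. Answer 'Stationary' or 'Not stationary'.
\text{Stationary}

The AR(p) characteristic polynomial is P(z) = 1 + 1.315z + 0.327z^2.
Stationarity requires all roots to lie outside the unit circle, i.e. |z| > 1 for every root.
Set 1 + (1.315) z + (0.327) z^2 = 0, i.e. a z^2 + b z + c = 0 with a = 0.327, b = 1.315, c = 1.
Discriminant D = b^2 - 4ac = (1.315)^2 - 4*(0.327)*1 = 1.729225 - (1.308) = 0.421225.
D >= 0, so the roots are real: z = (-b +/- sqrt(D)) / (2a) = (-1.315 +/- 0.649018) / (0.654).
  z_1 = (-1.315 + 0.649018) / (0.654) = -1.0183,   |z_1| = 1.0183.
  z_2 = (-1.315 - 0.649018) / (0.654) = -3.0031,   |z_2| = 3.0031.
Moduli of all roots: 1.0183, 3.0031.
All moduli strictly greater than 1? Yes.
Verdict: Stationary.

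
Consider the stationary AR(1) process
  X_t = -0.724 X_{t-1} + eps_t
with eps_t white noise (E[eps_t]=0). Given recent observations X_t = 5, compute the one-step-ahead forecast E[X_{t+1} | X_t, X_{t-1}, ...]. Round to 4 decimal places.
E[X_{t+1} \mid \mathcal F_t] = -3.6200

For an AR(p) model X_t = c + sum_i phi_i X_{t-i} + eps_t, the
one-step-ahead conditional mean is
  E[X_{t+1} | X_t, ...] = c + sum_i phi_i X_{t+1-i}.
Substitute known values:
  E[X_{t+1} | ...] = (-0.724) * (5)
                   = -3.6200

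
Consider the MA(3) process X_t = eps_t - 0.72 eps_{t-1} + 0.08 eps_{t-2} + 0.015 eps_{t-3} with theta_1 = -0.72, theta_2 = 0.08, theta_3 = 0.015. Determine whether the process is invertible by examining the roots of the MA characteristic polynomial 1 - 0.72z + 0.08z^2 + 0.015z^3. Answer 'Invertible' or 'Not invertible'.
\text{Invertible}

The MA(q) characteristic polynomial is P(z) = 1 - 0.72z + 0.08z^2 + 0.015z^3.
Invertibility requires all roots to lie outside the unit circle, i.e. |z| > 1 for every root.
Degree 3: look for a simple real root z0 first, then factor out (1 - z/z0) and solve the remaining quadratic.
Testing z0 = 2: P(2) = 1 + (-0.72)(2) + (0.08)(2)^2 + (0.015)(2)^3
  = 1 + (-1.44) + (0.32) + (0.12) = 0.  So z_0 = 2 is a root, |z_0| = 2.
Divide out the factor (1 - 0.5 z) = (1 - z/z0) (since 1/z0 = 0.5):
  P(z) = (1 - 0.5 z)(1 + (-0.22) z + (-0.03) z^2)
  [check: z-coef -0.22 - (0.5) = -0.72; z^2-coef -0.03 - (0.5)(-0.22) = 0.08; z^3-coef -(0.5)(-0.03) = 0.015.]
Remaining roots from the quadratic factor 1 + (-0.22) z + (-0.03) z^2:
  Set 1 + (-0.22) z + (-0.03) z^2 = 0, i.e. a z^2 + b z + c = 0 with a = -0.03, b = -0.22, c = 1.
  Discriminant D = b^2 - 4ac = (-0.22)^2 - 4*(-0.03)*1 = 0.0484 - (-0.12) = 0.1684.
  D >= 0, so the roots are real: z = (-b +/- sqrt(D)) / (2a) = (0.22 +/- 0.410366) / (-0.06).
    z_1 = (0.22 + 0.410366) / (-0.06) = -10.5061,   |z_1| = 10.5061.
    z_2 = (0.22 - 0.410366) / (-0.06) = 3.1728,   |z_2| = 3.1728.
Moduli of all roots: 2.0000, 10.5061, 3.1728.
All moduli strictly greater than 1? Yes.
Verdict: Invertible.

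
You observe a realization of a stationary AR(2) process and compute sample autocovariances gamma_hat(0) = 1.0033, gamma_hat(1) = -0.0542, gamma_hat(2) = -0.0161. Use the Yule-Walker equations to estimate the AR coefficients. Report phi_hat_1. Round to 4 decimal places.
\hat\phi_{1} = -0.0550

The Yule-Walker equations for an AR(p) process read, in matrix form,
  Gamma_p phi = r_p,   with   (Gamma_p)_{ij} = gamma(|i - j|),
                       (r_p)_i = gamma(i),   i,j = 1..p.
Substitute the sample gammas (Toeplitz matrix and right-hand side of size 2):
  Gamma_p = [[1.0033, -0.0542], [-0.0542, 1.0033]]
  r_p     = [-0.0542, -0.0161]
Written out:
  1.0033 phi_1 - 0.0542 phi_2 = -0.0542
  -0.0542 phi_1 + 1.0033 phi_2 = -0.0161
Solve by Cramer's rule:
  det = gamma(0)^2 - gamma(1)^2 = (1.0033)^2 - (-0.0542)^2 = 1.00661089 - 0.00293764 = 1.00367325
  phi_hat_1 = [gamma(1) gamma(0) - gamma(1) gamma(2)] / det = [(-0.0542)(1.0033) - (-0.0542)(-0.0161)] / 1.00367325 = -0.05525148 / 1.00367325 = -0.055
  phi_hat_2 = [gamma(0) gamma(2) - gamma(1)^2] / det = [(1.0033)(-0.0161) - (-0.0542)^2] / 1.00367325 = -0.01909077 / 1.00367325 = -0.019
So phi_hat = [-0.0550, -0.0190].
Therefore phi_hat_1 = -0.0550.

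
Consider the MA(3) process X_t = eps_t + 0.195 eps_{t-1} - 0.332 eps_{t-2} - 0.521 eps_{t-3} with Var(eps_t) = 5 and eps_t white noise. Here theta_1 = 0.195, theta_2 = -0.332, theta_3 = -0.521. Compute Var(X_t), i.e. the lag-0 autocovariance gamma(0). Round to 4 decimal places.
\gamma(0) = 7.0985

For an MA(q) process X_t = eps_t + sum_i theta_i eps_{t-i} with
Var(eps_t) = sigma^2, the variance is
  gamma(0) = sigma^2 * (1 + sum_i theta_i^2).
  sum_i theta_i^2 = (0.195)^2 + (-0.332)^2 + (-0.521)^2 = 0.038025 + 0.110224 + 0.271441 = 0.41969.
  gamma(0) = 5 * (1 + 0.41969) = 5 * 1.41969 = 7.09845, which rounds to 7.0985.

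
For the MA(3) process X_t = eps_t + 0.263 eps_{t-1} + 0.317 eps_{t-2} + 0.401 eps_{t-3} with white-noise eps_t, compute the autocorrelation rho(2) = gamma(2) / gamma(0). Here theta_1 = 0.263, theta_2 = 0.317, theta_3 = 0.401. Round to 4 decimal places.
\rho(2) = 0.3175

For an MA(q) process with theta_0 = 1, the autocovariance is
  gamma(k) = sigma^2 * sum_{i=0..q-k} theta_i * theta_{i+k},
and rho(k) = gamma(k) / gamma(0). Sigma^2 cancels.
  numerator   = (1)*(0.317) + (0.263)*(0.401) = 0.422463.
  denominator = (1)^2 + (0.263)^2 + (0.317)^2 + (0.401)^2 = 1.330459.
  rho(2) = 0.422463 / 1.330459 = 0.3175.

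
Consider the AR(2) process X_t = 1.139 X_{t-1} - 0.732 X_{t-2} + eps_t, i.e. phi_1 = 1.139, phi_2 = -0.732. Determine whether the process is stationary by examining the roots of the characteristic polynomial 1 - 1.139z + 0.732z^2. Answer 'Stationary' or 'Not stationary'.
\text{Stationary}

The AR(p) characteristic polynomial is P(z) = 1 - 1.139z + 0.732z^2.
Stationarity requires all roots to lie outside the unit circle, i.e. |z| > 1 for every root.
Set 1 + (-1.139) z + (0.732) z^2 = 0, i.e. a z^2 + b z + c = 0 with a = 0.732, b = -1.139, c = 1.
Discriminant D = b^2 - 4ac = (-1.139)^2 - 4*(0.732)*1 = 1.297321 - (2.928) = -1.630679.
D < 0, so the roots are the complex-conjugate pair z = (-b +/- i sqrt(-D)) / (2a) = 0.778 +/- 0.8723i.
For a conjugate pair |z|^2 = z * conj(z) = (product of roots) = c/a = 1/(0.732) = 1.36612, so |z| = sqrt(1.36612) = 1.1688 for both roots.
Moduli of all roots: 1.1688, 1.1688.
All moduli strictly greater than 1? Yes.
Verdict: Stationary.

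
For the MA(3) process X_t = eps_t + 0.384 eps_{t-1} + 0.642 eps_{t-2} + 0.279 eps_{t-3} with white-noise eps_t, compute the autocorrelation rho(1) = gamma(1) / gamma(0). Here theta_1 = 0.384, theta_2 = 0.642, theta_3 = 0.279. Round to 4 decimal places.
\rho(1) = 0.4945

For an MA(q) process with theta_0 = 1, the autocovariance is
  gamma(k) = sigma^2 * sum_{i=0..q-k} theta_i * theta_{i+k},
and rho(k) = gamma(k) / gamma(0). Sigma^2 cancels.
  numerator   = (1)*(0.384) + (0.384)*(0.642) + (0.642)*(0.279) = 0.809646.
  denominator = (1)^2 + (0.384)^2 + (0.642)^2 + (0.279)^2 = 1.637461.
  rho(1) = 0.809646 / 1.637461 = 0.4945.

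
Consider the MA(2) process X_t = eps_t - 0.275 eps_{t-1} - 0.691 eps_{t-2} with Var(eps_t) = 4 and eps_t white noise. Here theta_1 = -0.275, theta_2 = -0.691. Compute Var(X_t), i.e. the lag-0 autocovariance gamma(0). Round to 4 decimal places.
\gamma(0) = 6.2124

For an MA(q) process X_t = eps_t + sum_i theta_i eps_{t-i} with
Var(eps_t) = sigma^2, the variance is
  gamma(0) = sigma^2 * (1 + sum_i theta_i^2).
  sum_i theta_i^2 = (-0.275)^2 + (-0.691)^2 = 0.075625 + 0.477481 = 0.553106.
  gamma(0) = 4 * (1 + 0.553106) = 4 * 1.553106 = 6.212424, which rounds to 6.2124.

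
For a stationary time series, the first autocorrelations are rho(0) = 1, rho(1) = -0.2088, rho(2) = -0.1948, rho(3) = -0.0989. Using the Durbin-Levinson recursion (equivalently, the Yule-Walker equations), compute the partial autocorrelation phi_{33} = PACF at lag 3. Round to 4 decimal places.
\phi_{33} = -0.2249

The PACF at lag k is phi_{kk}, the last component of the solution
to the Yule-Walker system G_k phi = r_k where
  (G_k)_{ij} = rho(|i - j|), (r_k)_i = rho(i), i,j = 1..k.
Equivalently, Durbin-Levinson gives phi_{kk} iteratively:
  phi_{11} = rho(1)
  phi_{kk} = [rho(k) - sum_{j=1..k-1} phi_{k-1,j} rho(k-j)]
            / [1 - sum_{j=1..k-1} phi_{k-1,j} rho(j)],
  phi_{k,j} = phi_{k-1,j} - phi_{kk} phi_{k-1,k-j},  j = 1..k-1.
Step k = 1:
  phi_11 = rho(1) = -0.2088.
Step k = 2:
  phi_22 = [rho(2) - phi_11 rho(1)] / [1 - phi_11 rho(1)] = [-0.1948 - (-0.2088)(-0.2088)] / [1 - (-0.2088)(-0.2088)]
         = -0.23839744 / 0.95640256 = -0.249265.
  Update: phi_21 = phi_11 - phi_22 phi_11 = -0.2088 - (-0.249265)(-0.2088) = -0.260846.
Step k = 3:
  phi_33 = [rho(3) - phi_21 rho(2) - phi_22 rho(1)] / [1 - phi_21 rho(1) - phi_22 rho(2)]
    numerator   = -0.0989 - (-0.260846)(-0.1948) - (-0.249265)(-0.2088) = -0.20175937
    denominator = 1 - (-0.260846)(-0.2088) - (-0.249265)(-0.1948) = 0.89697848
  phi_33 = -0.20175937 / 0.89697848 = -0.2249.
Therefore phi_{33} = -0.2249.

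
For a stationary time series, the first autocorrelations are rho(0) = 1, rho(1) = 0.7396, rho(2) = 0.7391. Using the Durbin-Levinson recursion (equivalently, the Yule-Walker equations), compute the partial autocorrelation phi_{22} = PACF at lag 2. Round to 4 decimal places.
\phi_{22} = 0.4241

The PACF at lag k is phi_{kk}, the last component of the solution
to the Yule-Walker system G_k phi = r_k where
  (G_k)_{ij} = rho(|i - j|), (r_k)_i = rho(i), i,j = 1..k.
Equivalently, Durbin-Levinson gives phi_{kk} iteratively:
  phi_{11} = rho(1)
  phi_{kk} = [rho(k) - sum_{j=1..k-1} phi_{k-1,j} rho(k-j)]
            / [1 - sum_{j=1..k-1} phi_{k-1,j} rho(j)],
  phi_{k,j} = phi_{k-1,j} - phi_{kk} phi_{k-1,k-j},  j = 1..k-1.
Step k = 1:
  phi_11 = rho(1) = 0.7396.
Step k = 2:
  phi_22 = [rho(2) - phi_11 rho(1)] / [1 - phi_11 rho(1)] = [0.7391 - (0.7396)(0.7396)] / [1 - (0.7396)(0.7396)]
         = 0.19209184 / 0.45299184 = 0.4241.
Therefore phi_{22} = 0.4241.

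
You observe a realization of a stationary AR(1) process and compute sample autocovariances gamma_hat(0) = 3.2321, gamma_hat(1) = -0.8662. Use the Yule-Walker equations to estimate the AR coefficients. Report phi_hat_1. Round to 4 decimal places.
\hat\phi_{1} = -0.2680

The Yule-Walker equations for an AR(p) process read, in matrix form,
  Gamma_p phi = r_p,   with   (Gamma_p)_{ij} = gamma(|i - j|),
                       (r_p)_i = gamma(i),   i,j = 1..p.
Substitute the sample gammas (Toeplitz matrix and right-hand side of size 1):
  Gamma_p = [[3.2321]]
  r_p     = [-0.8662]
With p = 1 this is the single equation gamma(0) phi_1 = gamma(1):
  phi_hat_1 = gamma(1) / gamma(0) = -0.8662 / 3.2321 = -0.2680.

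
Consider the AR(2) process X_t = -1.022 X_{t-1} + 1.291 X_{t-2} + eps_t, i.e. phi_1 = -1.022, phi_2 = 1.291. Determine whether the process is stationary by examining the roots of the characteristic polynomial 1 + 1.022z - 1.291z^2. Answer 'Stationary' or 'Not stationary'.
\text{Not stationary}

The AR(p) characteristic polynomial is P(z) = 1 + 1.022z - 1.291z^2.
Stationarity requires all roots to lie outside the unit circle, i.e. |z| > 1 for every root.
Set 1 + (1.022) z + (-1.291) z^2 = 0, i.e. a z^2 + b z + c = 0 with a = -1.291, b = 1.022, c = 1.
Discriminant D = b^2 - 4ac = (1.022)^2 - 4*(-1.291)*1 = 1.044484 - (-5.164) = 6.208484.
D >= 0, so the roots are real: z = (-b +/- sqrt(D)) / (2a) = (-1.022 +/- 2.491683) / (-2.582).
  z_1 = (-1.022 + 2.491683) / (-2.582) = -0.5692,   |z_1| = 0.5692.
  z_2 = (-1.022 - 2.491683) / (-2.582) = 1.3608,   |z_2| = 1.3608.
Moduli of all roots: 0.5692, 1.3608.
All moduli strictly greater than 1? No.
Verdict: Not stationary.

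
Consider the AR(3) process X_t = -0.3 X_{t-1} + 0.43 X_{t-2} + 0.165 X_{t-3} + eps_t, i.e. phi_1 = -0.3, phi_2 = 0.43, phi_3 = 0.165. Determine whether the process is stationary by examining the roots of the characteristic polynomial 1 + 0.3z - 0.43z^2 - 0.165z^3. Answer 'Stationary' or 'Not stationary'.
\text{Stationary}

The AR(p) characteristic polynomial is P(z) = 1 + 0.3z - 0.43z^2 - 0.165z^3.
Stationarity requires all roots to lie outside the unit circle, i.e. |z| > 1 for every root.
Degree 3: look for a simple real root z0 first, then factor out (1 - z/z0) and solve the remaining quadratic.
Testing z0 = -2: P(-2) = 1 + (0.3)(-2) + (-0.43)(-2)^2 + (-0.165)(-2)^3
  = 1 + (-0.6) + (-1.72) + (1.32) = 0.  So z_0 = -2 is a root, |z_0| = 2.
Divide out the factor (1 + 0.5 z) = (1 - z/z0) (since 1/z0 = -0.5):
  P(z) = (1 + 0.5 z)(1 + (-0.2) z + (-0.33) z^2)
  [check: z-coef -0.2 - (-0.5) = 0.3; z^2-coef -0.33 - (-0.5)(-0.2) = -0.43; z^3-coef -(-0.5)(-0.33) = -0.165.]
Remaining roots from the quadratic factor 1 + (-0.2) z + (-0.33) z^2:
  Set 1 + (-0.2) z + (-0.33) z^2 = 0, i.e. a z^2 + b z + c = 0 with a = -0.33, b = -0.2, c = 1.
  Discriminant D = b^2 - 4ac = (-0.2)^2 - 4*(-0.33)*1 = 0.04 - (-1.32) = 1.36.
  D >= 0, so the roots are real: z = (-b +/- sqrt(D)) / (2a) = (0.2 +/- 1.16619) / (-0.66).
    z_1 = (0.2 + 1.16619) / (-0.66) = -2.07,   |z_1| = 2.07.
    z_2 = (0.2 - 1.16619) / (-0.66) = 1.4639,   |z_2| = 1.4639.
Moduli of all roots: 2.0000, 2.0700, 1.4639.
All moduli strictly greater than 1? Yes.
Verdict: Stationary.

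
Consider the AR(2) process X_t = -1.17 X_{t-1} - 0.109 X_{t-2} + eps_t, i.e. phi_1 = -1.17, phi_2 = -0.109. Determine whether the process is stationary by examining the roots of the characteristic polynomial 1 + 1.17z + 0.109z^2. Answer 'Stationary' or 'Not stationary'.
\text{Not stationary}

The AR(p) characteristic polynomial is P(z) = 1 + 1.17z + 0.109z^2.
Stationarity requires all roots to lie outside the unit circle, i.e. |z| > 1 for every root.
Set 1 + (1.17) z + (0.109) z^2 = 0, i.e. a z^2 + b z + c = 0 with a = 0.109, b = 1.17, c = 1.
Discriminant D = b^2 - 4ac = (1.17)^2 - 4*(0.109)*1 = 1.3689 - (0.436) = 0.9329.
D >= 0, so the roots are real: z = (-b +/- sqrt(D)) / (2a) = (-1.17 +/- 0.965867) / (0.218).
  z_1 = (-1.17 + 0.965867) / (0.218) = -0.9364,   |z_1| = 0.9364.
  z_2 = (-1.17 - 0.965867) / (0.218) = -9.7976,   |z_2| = 9.7976.
Moduli of all roots: 0.9364, 9.7976.
All moduli strictly greater than 1? No.
Verdict: Not stationary.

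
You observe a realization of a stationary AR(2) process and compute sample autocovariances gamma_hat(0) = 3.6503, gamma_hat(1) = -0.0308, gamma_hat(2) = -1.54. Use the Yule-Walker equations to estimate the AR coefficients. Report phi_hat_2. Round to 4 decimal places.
\hat\phi_{2} = -0.4220

The Yule-Walker equations for an AR(p) process read, in matrix form,
  Gamma_p phi = r_p,   with   (Gamma_p)_{ij} = gamma(|i - j|),
                       (r_p)_i = gamma(i),   i,j = 1..p.
Substitute the sample gammas (Toeplitz matrix and right-hand side of size 2):
  Gamma_p = [[3.6503, -0.0308], [-0.0308, 3.6503]]
  r_p     = [-0.0308, -1.54]
Written out:
  3.6503 phi_1 - 0.0308 phi_2 = -0.0308
  -0.0308 phi_1 + 3.6503 phi_2 = -1.54
Solve by Cramer's rule:
  det = gamma(0)^2 - gamma(1)^2 = (3.6503)^2 - (-0.0308)^2 = 13.32469009 - 0.00094864 = 13.32374145
  phi_hat_1 = [gamma(1) gamma(0) - gamma(1) gamma(2)] / det = [(-0.0308)(3.6503) - (-0.0308)(-1.54)] / 13.32374145 = -0.15986124 / 13.32374145 = -0.012
  phi_hat_2 = [gamma(0) gamma(2) - gamma(1)^2] / det = [(3.6503)(-1.54) - (-0.0308)^2] / 13.32374145 = -5.62241064 / 13.32374145 = -0.422
So phi_hat = [-0.0120, -0.4220].
Therefore phi_hat_2 = -0.4220.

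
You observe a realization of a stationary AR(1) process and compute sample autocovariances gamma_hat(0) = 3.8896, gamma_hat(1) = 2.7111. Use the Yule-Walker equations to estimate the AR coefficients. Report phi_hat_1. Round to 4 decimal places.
\hat\phi_{1} = 0.6970

The Yule-Walker equations for an AR(p) process read, in matrix form,
  Gamma_p phi = r_p,   with   (Gamma_p)_{ij} = gamma(|i - j|),
                       (r_p)_i = gamma(i),   i,j = 1..p.
Substitute the sample gammas (Toeplitz matrix and right-hand side of size 1):
  Gamma_p = [[3.8896]]
  r_p     = [2.7111]
With p = 1 this is the single equation gamma(0) phi_1 = gamma(1):
  phi_hat_1 = gamma(1) / gamma(0) = 2.7111 / 3.8896 = 0.6970.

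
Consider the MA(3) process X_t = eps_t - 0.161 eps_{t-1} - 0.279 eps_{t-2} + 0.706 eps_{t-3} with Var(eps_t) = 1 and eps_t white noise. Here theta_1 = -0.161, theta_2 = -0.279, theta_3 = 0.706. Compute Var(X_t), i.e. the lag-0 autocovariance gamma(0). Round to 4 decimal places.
\gamma(0) = 1.6022

For an MA(q) process X_t = eps_t + sum_i theta_i eps_{t-i} with
Var(eps_t) = sigma^2, the variance is
  gamma(0) = sigma^2 * (1 + sum_i theta_i^2).
  sum_i theta_i^2 = (-0.161)^2 + (-0.279)^2 + (0.706)^2 = 0.025921 + 0.077841 + 0.498436 = 0.602198.
  gamma(0) = 1 * (1 + 0.602198) = 1 * 1.602198 = 1.602198, which rounds to 1.6022.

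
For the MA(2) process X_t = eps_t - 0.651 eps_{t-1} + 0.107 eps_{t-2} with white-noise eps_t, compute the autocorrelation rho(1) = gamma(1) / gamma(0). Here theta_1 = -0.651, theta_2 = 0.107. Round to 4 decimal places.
\rho(1) = -0.5021

For an MA(q) process with theta_0 = 1, the autocovariance is
  gamma(k) = sigma^2 * sum_{i=0..q-k} theta_i * theta_{i+k},
and rho(k) = gamma(k) / gamma(0). Sigma^2 cancels.
  numerator   = (1)*(-0.651) + (-0.651)*(0.107) = -0.720657.
  denominator = (1)^2 + (-0.651)^2 + (0.107)^2 = 1.43525.
  rho(1) = -0.720657 / 1.43525 = -0.5021.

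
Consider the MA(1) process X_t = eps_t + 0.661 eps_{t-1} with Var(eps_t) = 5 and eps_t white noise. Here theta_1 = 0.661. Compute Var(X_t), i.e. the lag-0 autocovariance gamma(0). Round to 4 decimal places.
\gamma(0) = 7.1846

For an MA(q) process X_t = eps_t + sum_i theta_i eps_{t-i} with
Var(eps_t) = sigma^2, the variance is
  gamma(0) = sigma^2 * (1 + sum_i theta_i^2).
  sum_i theta_i^2 = (0.661)^2 = 0.436921.
  gamma(0) = 5 * (1 + 0.436921) = 5 * 1.436921 = 7.184605, which rounds to 7.1846.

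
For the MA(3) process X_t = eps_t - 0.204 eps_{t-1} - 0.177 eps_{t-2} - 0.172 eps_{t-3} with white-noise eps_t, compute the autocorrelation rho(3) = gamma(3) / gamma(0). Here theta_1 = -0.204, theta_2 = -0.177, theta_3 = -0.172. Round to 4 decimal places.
\rho(3) = -0.1560

For an MA(q) process with theta_0 = 1, the autocovariance is
  gamma(k) = sigma^2 * sum_{i=0..q-k} theta_i * theta_{i+k},
and rho(k) = gamma(k) / gamma(0). Sigma^2 cancels.
  numerator   = (1)*(-0.172) = -0.172.
  denominator = (1)^2 + (-0.204)^2 + (-0.177)^2 + (-0.172)^2 = 1.102529.
  rho(3) = -0.172 / 1.102529 = -0.1560.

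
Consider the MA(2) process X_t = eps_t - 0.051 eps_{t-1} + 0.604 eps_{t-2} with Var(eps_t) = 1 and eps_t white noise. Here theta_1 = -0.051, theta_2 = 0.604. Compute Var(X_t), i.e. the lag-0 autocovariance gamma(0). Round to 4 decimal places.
\gamma(0) = 1.3674

For an MA(q) process X_t = eps_t + sum_i theta_i eps_{t-i} with
Var(eps_t) = sigma^2, the variance is
  gamma(0) = sigma^2 * (1 + sum_i theta_i^2).
  sum_i theta_i^2 = (-0.051)^2 + (0.604)^2 = 0.002601 + 0.364816 = 0.367417.
  gamma(0) = 1 * (1 + 0.367417) = 1 * 1.367417 = 1.367417, which rounds to 1.3674.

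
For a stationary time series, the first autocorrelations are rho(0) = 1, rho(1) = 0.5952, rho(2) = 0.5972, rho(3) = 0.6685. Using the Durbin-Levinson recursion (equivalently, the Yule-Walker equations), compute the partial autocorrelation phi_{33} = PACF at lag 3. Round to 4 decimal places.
\phi_{33} = 0.4020

The PACF at lag k is phi_{kk}, the last component of the solution
to the Yule-Walker system G_k phi = r_k where
  (G_k)_{ij} = rho(|i - j|), (r_k)_i = rho(i), i,j = 1..k.
Equivalently, Durbin-Levinson gives phi_{kk} iteratively:
  phi_{11} = rho(1)
  phi_{kk} = [rho(k) - sum_{j=1..k-1} phi_{k-1,j} rho(k-j)]
            / [1 - sum_{j=1..k-1} phi_{k-1,j} rho(j)],
  phi_{k,j} = phi_{k-1,j} - phi_{kk} phi_{k-1,k-j},  j = 1..k-1.
Step k = 1:
  phi_11 = rho(1) = 0.5952.
Step k = 2:
  phi_22 = [rho(2) - phi_11 rho(1)] / [1 - phi_11 rho(1)] = [0.5972 - (0.5952)(0.5952)] / [1 - (0.5952)(0.5952)]
         = 0.24293696 / 0.64573696 = 0.376217.
  Update: phi_21 = phi_11 - phi_22 phi_11 = 0.5952 - (0.376217)(0.5952) = 0.371276.
Step k = 3:
  phi_33 = [rho(3) - phi_21 rho(2) - phi_22 rho(1)] / [1 - phi_21 rho(1) - phi_22 rho(2)]
    numerator   = 0.6685 - (0.371276)(0.5972) - (0.376217)(0.5952) = 0.22284993
    denominator = 1 - (0.371276)(0.5952) - (0.376217)(0.5972) = 0.55434004
  phi_33 = 0.22284993 / 0.55434004 = 0.402.
Therefore phi_{33} = 0.4020.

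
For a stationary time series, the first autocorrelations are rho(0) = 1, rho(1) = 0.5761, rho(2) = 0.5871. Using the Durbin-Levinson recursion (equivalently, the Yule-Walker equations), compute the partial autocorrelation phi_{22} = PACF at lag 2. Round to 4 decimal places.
\phi_{22} = 0.3820

The PACF at lag k is phi_{kk}, the last component of the solution
to the Yule-Walker system G_k phi = r_k where
  (G_k)_{ij} = rho(|i - j|), (r_k)_i = rho(i), i,j = 1..k.
Equivalently, Durbin-Levinson gives phi_{kk} iteratively:
  phi_{11} = rho(1)
  phi_{kk} = [rho(k) - sum_{j=1..k-1} phi_{k-1,j} rho(k-j)]
            / [1 - sum_{j=1..k-1} phi_{k-1,j} rho(j)],
  phi_{k,j} = phi_{k-1,j} - phi_{kk} phi_{k-1,k-j},  j = 1..k-1.
Step k = 1:
  phi_11 = rho(1) = 0.5761.
Step k = 2:
  phi_22 = [rho(2) - phi_11 rho(1)] / [1 - phi_11 rho(1)] = [0.5871 - (0.5761)(0.5761)] / [1 - (0.5761)(0.5761)]
         = 0.25520879 / 0.66810879 = 0.382.
Therefore phi_{22} = 0.3820.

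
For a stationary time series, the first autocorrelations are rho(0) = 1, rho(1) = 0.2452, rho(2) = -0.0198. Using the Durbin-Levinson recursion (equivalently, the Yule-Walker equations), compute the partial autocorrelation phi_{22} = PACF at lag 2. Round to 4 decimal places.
\phi_{22} = -0.0850

The PACF at lag k is phi_{kk}, the last component of the solution
to the Yule-Walker system G_k phi = r_k where
  (G_k)_{ij} = rho(|i - j|), (r_k)_i = rho(i), i,j = 1..k.
Equivalently, Durbin-Levinson gives phi_{kk} iteratively:
  phi_{11} = rho(1)
  phi_{kk} = [rho(k) - sum_{j=1..k-1} phi_{k-1,j} rho(k-j)]
            / [1 - sum_{j=1..k-1} phi_{k-1,j} rho(j)],
  phi_{k,j} = phi_{k-1,j} - phi_{kk} phi_{k-1,k-j},  j = 1..k-1.
Step k = 1:
  phi_11 = rho(1) = 0.2452.
Step k = 2:
  phi_22 = [rho(2) - phi_11 rho(1)] / [1 - phi_11 rho(1)] = [-0.0198 - (0.2452)(0.2452)] / [1 - (0.2452)(0.2452)]
         = -0.07992304 / 0.93987696 = -0.085.
Therefore phi_{22} = -0.0850.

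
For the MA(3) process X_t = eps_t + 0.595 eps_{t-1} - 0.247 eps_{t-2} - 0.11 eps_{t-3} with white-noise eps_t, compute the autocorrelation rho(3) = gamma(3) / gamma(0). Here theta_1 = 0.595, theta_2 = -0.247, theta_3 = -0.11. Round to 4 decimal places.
\rho(3) = -0.0771

For an MA(q) process with theta_0 = 1, the autocovariance is
  gamma(k) = sigma^2 * sum_{i=0..q-k} theta_i * theta_{i+k},
and rho(k) = gamma(k) / gamma(0). Sigma^2 cancels.
  numerator   = (1)*(-0.11) = -0.11.
  denominator = (1)^2 + (0.595)^2 + (-0.247)^2 + (-0.11)^2 = 1.427134.
  rho(3) = -0.11 / 1.427134 = -0.0771.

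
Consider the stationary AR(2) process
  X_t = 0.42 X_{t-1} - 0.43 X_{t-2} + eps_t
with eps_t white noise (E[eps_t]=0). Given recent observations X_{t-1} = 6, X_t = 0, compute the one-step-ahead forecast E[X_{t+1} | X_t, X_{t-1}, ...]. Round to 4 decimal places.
E[X_{t+1} \mid \mathcal F_t] = -2.5800

For an AR(p) model X_t = c + sum_i phi_i X_{t-i} + eps_t, the
one-step-ahead conditional mean is
  E[X_{t+1} | X_t, ...] = c + sum_i phi_i X_{t+1-i}.
Substitute known values:
  E[X_{t+1} | ...] = (0.42) * (0) + (-0.43) * (6)
                   = -2.5800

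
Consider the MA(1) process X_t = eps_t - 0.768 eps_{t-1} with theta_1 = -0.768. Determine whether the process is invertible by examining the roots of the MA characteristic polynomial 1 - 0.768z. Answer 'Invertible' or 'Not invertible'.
\text{Invertible}

The MA(q) characteristic polynomial is P(z) = 1 - 0.768z.
Invertibility requires all roots to lie outside the unit circle, i.e. |z| > 1 for every root.
This is linear in z: 1 + (-0.768) z = 0  =>  z = -1/(-0.768) = 1.302083,  |z| = 1.302083.
Moduli of all roots: 1.3021.
All moduli strictly greater than 1? Yes.
Verdict: Invertible.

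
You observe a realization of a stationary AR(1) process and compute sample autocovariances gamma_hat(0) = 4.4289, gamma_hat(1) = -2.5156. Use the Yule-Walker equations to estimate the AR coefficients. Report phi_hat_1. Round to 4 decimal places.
\hat\phi_{1} = -0.5680

The Yule-Walker equations for an AR(p) process read, in matrix form,
  Gamma_p phi = r_p,   with   (Gamma_p)_{ij} = gamma(|i - j|),
                       (r_p)_i = gamma(i),   i,j = 1..p.
Substitute the sample gammas (Toeplitz matrix and right-hand side of size 1):
  Gamma_p = [[4.4289]]
  r_p     = [-2.5156]
With p = 1 this is the single equation gamma(0) phi_1 = gamma(1):
  phi_hat_1 = gamma(1) / gamma(0) = -2.5156 / 4.4289 = -0.5680.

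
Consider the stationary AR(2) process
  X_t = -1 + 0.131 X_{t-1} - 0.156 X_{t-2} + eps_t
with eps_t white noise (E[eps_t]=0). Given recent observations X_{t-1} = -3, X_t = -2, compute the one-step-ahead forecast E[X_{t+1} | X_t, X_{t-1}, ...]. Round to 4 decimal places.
E[X_{t+1} \mid \mathcal F_t] = -0.7940

For an AR(p) model X_t = c + sum_i phi_i X_{t-i} + eps_t, the
one-step-ahead conditional mean is
  E[X_{t+1} | X_t, ...] = c + sum_i phi_i X_{t+1-i}.
Substitute known values:
  E[X_{t+1} | ...] = -1 + (0.131) * (-2) + (-0.156) * (-3)
                   = -0.7940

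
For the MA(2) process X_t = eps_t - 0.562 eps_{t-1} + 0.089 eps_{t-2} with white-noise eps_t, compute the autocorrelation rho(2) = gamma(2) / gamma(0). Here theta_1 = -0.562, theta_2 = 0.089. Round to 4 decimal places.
\rho(2) = 0.0672

For an MA(q) process with theta_0 = 1, the autocovariance is
  gamma(k) = sigma^2 * sum_{i=0..q-k} theta_i * theta_{i+k},
and rho(k) = gamma(k) / gamma(0). Sigma^2 cancels.
  numerator   = (1)*(0.089) = 0.089.
  denominator = (1)^2 + (-0.562)^2 + (0.089)^2 = 1.323765.
  rho(2) = 0.089 / 1.323765 = 0.0672.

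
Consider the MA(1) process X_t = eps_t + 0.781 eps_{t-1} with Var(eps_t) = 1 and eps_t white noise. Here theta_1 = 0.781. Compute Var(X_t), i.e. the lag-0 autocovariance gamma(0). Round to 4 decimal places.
\gamma(0) = 1.6100

For an MA(q) process X_t = eps_t + sum_i theta_i eps_{t-i} with
Var(eps_t) = sigma^2, the variance is
  gamma(0) = sigma^2 * (1 + sum_i theta_i^2).
  sum_i theta_i^2 = (0.781)^2 = 0.609961.
  gamma(0) = 1 * (1 + 0.609961) = 1 * 1.609961 = 1.609961, which rounds to 1.6100.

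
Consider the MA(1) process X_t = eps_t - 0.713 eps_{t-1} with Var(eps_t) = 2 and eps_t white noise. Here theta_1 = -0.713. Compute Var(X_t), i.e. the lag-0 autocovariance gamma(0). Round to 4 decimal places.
\gamma(0) = 3.0167

For an MA(q) process X_t = eps_t + sum_i theta_i eps_{t-i} with
Var(eps_t) = sigma^2, the variance is
  gamma(0) = sigma^2 * (1 + sum_i theta_i^2).
  sum_i theta_i^2 = (-0.713)^2 = 0.508369.
  gamma(0) = 2 * (1 + 0.508369) = 2 * 1.508369 = 3.016738, which rounds to 3.0167.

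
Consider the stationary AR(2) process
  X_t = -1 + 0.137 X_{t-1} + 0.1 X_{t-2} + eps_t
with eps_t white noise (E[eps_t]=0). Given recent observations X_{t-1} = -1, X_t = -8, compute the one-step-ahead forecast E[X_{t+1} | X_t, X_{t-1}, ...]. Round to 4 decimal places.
E[X_{t+1} \mid \mathcal F_t] = -2.1960

For an AR(p) model X_t = c + sum_i phi_i X_{t-i} + eps_t, the
one-step-ahead conditional mean is
  E[X_{t+1} | X_t, ...] = c + sum_i phi_i X_{t+1-i}.
Substitute known values:
  E[X_{t+1} | ...] = -1 + (0.137) * (-8) + (0.1) * (-1)
                   = -2.1960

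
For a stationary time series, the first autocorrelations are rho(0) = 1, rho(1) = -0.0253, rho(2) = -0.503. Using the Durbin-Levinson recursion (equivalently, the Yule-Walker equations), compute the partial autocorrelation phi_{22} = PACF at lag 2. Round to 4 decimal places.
\phi_{22} = -0.5040

The PACF at lag k is phi_{kk}, the last component of the solution
to the Yule-Walker system G_k phi = r_k where
  (G_k)_{ij} = rho(|i - j|), (r_k)_i = rho(i), i,j = 1..k.
Equivalently, Durbin-Levinson gives phi_{kk} iteratively:
  phi_{11} = rho(1)
  phi_{kk} = [rho(k) - sum_{j=1..k-1} phi_{k-1,j} rho(k-j)]
            / [1 - sum_{j=1..k-1} phi_{k-1,j} rho(j)],
  phi_{k,j} = phi_{k-1,j} - phi_{kk} phi_{k-1,k-j},  j = 1..k-1.
Step k = 1:
  phi_11 = rho(1) = -0.0253.
Step k = 2:
  phi_22 = [rho(2) - phi_11 rho(1)] / [1 - phi_11 rho(1)] = [-0.503 - (-0.0253)(-0.0253)] / [1 - (-0.0253)(-0.0253)]
         = -0.50364009 / 0.99935991 = -0.504.
Therefore phi_{22} = -0.5040.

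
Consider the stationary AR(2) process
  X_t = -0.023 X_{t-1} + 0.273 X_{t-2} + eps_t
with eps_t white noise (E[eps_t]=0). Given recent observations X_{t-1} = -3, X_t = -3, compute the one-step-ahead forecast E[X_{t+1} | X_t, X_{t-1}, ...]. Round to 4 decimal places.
E[X_{t+1} \mid \mathcal F_t] = -0.7500

For an AR(p) model X_t = c + sum_i phi_i X_{t-i} + eps_t, the
one-step-ahead conditional mean is
  E[X_{t+1} | X_t, ...] = c + sum_i phi_i X_{t+1-i}.
Substitute known values:
  E[X_{t+1} | ...] = (-0.023) * (-3) + (0.273) * (-3)
                   = -0.7500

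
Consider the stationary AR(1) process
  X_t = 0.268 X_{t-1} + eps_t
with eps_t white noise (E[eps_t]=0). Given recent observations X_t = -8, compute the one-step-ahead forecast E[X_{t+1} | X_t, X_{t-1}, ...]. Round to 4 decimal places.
E[X_{t+1} \mid \mathcal F_t] = -2.1440

For an AR(p) model X_t = c + sum_i phi_i X_{t-i} + eps_t, the
one-step-ahead conditional mean is
  E[X_{t+1} | X_t, ...] = c + sum_i phi_i X_{t+1-i}.
Substitute known values:
  E[X_{t+1} | ...] = (0.268) * (-8)
                   = -2.1440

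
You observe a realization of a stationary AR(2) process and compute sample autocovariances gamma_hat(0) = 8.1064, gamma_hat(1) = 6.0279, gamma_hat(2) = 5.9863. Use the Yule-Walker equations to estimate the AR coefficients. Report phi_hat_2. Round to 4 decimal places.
\hat\phi_{2} = 0.4150

The Yule-Walker equations for an AR(p) process read, in matrix form,
  Gamma_p phi = r_p,   with   (Gamma_p)_{ij} = gamma(|i - j|),
                       (r_p)_i = gamma(i),   i,j = 1..p.
Substitute the sample gammas (Toeplitz matrix and right-hand side of size 2):
  Gamma_p = [[8.1064, 6.0279], [6.0279, 8.1064]]
  r_p     = [6.0279, 5.9863]
Written out:
  8.1064 phi_1 + 6.0279 phi_2 = 6.0279
  6.0279 phi_1 + 8.1064 phi_2 = 5.9863
Solve by Cramer's rule:
  det = gamma(0)^2 - gamma(1)^2 = (8.1064)^2 - (6.0279)^2 = 65.71372096 - 36.33557841 = 29.37814255
  phi_hat_1 = [gamma(1) gamma(0) - gamma(1) gamma(2)] / det = [(6.0279)(8.1064) - (6.0279)(5.9863)] / 29.37814255 = 12.77975079 / 29.37814255 = 0.435
  phi_hat_2 = [gamma(0) gamma(2) - gamma(1)^2] / det = [(8.1064)(5.9863) - (6.0279)^2] / 29.37814255 = 12.19176391 / 29.37814255 = 0.415
So phi_hat = [0.4350, 0.4150].
Therefore phi_hat_2 = 0.4150.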